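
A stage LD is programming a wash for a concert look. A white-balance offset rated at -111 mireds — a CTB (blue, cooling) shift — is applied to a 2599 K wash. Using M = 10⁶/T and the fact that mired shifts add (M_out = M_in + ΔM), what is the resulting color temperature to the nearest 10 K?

M_in = 10⁶/2599 = 384.76 mireds.
M_out = 384.76 + (-111) = 273.76 mireds.
T_out = 10⁶/273.76 = 3652.8 K → 3650 K.

3650 K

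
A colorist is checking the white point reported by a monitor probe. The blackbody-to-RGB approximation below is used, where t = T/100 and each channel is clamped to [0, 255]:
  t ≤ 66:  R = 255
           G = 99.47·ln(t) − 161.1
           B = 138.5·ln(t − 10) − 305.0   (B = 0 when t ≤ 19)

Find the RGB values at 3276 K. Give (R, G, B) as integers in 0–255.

(255, 186, 128)

t = 3276/100 = 32.76; the t ≤ 66 branch applies.
R = 255 by definition for t ≤ 66.
G = 99.47·ln 32.76 − 161.1 = 99.47·3.4892 − 161.1 = 185.972.
B = 138.5·ln(32.76 − 10) − 305.0 = 138.5·ln 22.76 − 305.0 = 138.5·3.1250 − 305.0 = 127.813.
Rounded: (255, 186, 128).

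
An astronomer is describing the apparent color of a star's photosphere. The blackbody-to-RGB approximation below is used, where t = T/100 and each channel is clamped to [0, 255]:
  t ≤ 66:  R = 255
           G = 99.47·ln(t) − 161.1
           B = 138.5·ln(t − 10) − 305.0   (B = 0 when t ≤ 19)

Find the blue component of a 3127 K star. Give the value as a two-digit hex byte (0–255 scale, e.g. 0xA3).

0x76

t = 3127/100 = 31.27; the t ≤ 66 branch applies.
B = 138.5·ln(31.27 − 10) − 305.0 = 138.5·ln 21.27 − 305.0 = 138.5·3.0573 − 305.0 = 118.436.
Rounded: 118; in hex, 0x76.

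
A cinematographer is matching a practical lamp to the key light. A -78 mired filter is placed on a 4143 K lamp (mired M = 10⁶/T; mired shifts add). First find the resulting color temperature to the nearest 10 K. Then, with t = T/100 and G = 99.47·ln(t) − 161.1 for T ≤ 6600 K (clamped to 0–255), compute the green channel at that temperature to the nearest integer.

M_in = 10⁶/4143 = 241.37; M_out = 241.37 + (-78) = 163.37.
T_out = 10⁶/163.37 = 6121.0 K → 6120 K; t = 61.2.
G = 99.47·ln 61.2 − 161.1 = 99.47·4.1141 − 161.1 = 248.134.
Rounded: 248.

248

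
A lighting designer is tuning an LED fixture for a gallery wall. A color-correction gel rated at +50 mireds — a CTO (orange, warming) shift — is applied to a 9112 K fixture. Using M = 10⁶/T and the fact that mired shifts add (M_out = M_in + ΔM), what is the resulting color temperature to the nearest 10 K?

6260 K

M_in = 10⁶/9112 = 109.75 mireds.
M_out = 109.75 + (+50) = 159.75 mireds.
T_out = 10⁶/159.75 = 6260.0 K → 6260 K.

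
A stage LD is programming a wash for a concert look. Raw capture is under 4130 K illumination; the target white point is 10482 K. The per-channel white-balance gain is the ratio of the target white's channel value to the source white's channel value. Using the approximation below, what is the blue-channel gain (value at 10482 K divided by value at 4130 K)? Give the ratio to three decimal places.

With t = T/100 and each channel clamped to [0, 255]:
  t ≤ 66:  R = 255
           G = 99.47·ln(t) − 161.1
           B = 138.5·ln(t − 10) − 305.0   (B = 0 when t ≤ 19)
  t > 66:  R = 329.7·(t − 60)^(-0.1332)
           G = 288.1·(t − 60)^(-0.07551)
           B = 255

1.483

At 4130 K (t = 41.3):
  B = 138.5·ln(41.3 − 10) − 305.0 = 138.5·ln 31.3 − 305.0 = 138.5·3.4436 − 305.0 = 171.941.
At 10482 K (t = 104.82):
  B = 255 by definition for t > 66.
Gain = 255.000 / 171.941 = 1.4831 → 1.483.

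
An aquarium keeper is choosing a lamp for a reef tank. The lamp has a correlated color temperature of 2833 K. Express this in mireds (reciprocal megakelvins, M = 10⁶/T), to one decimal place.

353.0 mireds

M = 10⁶ / 2833 = 352.983 → 353.0 mireds.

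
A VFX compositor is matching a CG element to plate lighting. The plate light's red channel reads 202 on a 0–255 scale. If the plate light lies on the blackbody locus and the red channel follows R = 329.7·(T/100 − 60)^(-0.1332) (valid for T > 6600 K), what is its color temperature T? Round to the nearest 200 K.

10000 K

(t − 60)^(-0.1332) = 202/329.7 = 0.61268.
t − 60 = 0.61268^(1/-0.1332) = 0.61268^(-7.508) = 39.569, so t = 99.569.
T = 100·t = 9957 K → 10000 K to the nearest 200 K.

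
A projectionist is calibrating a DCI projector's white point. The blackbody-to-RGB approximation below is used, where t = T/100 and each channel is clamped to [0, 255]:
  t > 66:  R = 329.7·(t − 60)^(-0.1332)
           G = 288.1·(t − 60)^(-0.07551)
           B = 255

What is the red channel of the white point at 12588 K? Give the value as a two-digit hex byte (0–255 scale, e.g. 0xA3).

0xBD

t = 12588/100 = 125.88; the t > 66 branch applies.
R = 329.7·(125.88 − 60)^(-0.1332) = 329.7·65.88^(-0.1332) = 329.7·0.57246 = 188.739.
Rounded: 189; in hex, 0xBD.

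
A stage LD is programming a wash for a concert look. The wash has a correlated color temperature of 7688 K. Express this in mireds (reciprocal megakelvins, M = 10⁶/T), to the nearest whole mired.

130 mireds

M = 10⁶ / 7688 = 130.073 → 130 mireds.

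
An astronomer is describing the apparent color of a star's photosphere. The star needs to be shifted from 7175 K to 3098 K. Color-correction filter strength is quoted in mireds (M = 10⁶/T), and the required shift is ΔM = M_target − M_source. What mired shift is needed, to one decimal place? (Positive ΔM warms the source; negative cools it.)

+183.4 mireds

M_source = 10⁶/7175 = 139.373; M_target = 10⁶/3098 = 322.789.
ΔM = 322.789 − 139.373 = 183.416 → +183.4 mireds, a warming shift.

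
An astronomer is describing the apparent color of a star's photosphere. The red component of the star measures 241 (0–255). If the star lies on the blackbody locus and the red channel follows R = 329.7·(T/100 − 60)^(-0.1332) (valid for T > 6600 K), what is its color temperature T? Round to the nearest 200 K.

(t − 60)^(-0.1332) = 241/329.7 = 0.73097.
t − 60 = 0.73097^(1/-0.1332) = 0.73097^(-7.508) = 10.514, so t = 70.514.
T = 100·t = 7051 K → 7000 K to the nearest 200 K.

7000 K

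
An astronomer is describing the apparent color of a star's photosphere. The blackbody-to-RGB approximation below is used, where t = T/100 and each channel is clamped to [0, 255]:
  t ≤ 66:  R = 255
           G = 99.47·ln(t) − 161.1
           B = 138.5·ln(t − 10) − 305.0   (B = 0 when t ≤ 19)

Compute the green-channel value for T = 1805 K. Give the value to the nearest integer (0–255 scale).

127

t = 1805/100 = 18.05; the t ≤ 66 branch applies.
G = 99.47·ln 18.05 − 161.1 = 99.47·2.8931 − 161.1 = 126.681.
Rounded: 127.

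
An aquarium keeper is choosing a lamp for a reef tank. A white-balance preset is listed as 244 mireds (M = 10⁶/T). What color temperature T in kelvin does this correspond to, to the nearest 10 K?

T = 10⁶ / 244 = 4098.36 K → 4100 K.

4100 K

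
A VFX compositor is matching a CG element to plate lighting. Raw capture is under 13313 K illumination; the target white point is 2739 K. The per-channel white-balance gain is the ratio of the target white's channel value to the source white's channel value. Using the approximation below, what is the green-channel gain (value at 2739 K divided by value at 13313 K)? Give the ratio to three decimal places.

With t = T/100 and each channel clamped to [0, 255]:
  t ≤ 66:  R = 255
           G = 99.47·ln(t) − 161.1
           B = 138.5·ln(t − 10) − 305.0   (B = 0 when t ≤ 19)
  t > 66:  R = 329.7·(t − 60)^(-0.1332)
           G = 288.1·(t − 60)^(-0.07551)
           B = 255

At 13313 K (t = 133.13):
  G = 288.1·(133.13 − 60)^(-0.07551) = 288.1·73.13^(-0.07551) = 288.1·0.72317 = 208.346.
At 2739 K (t = 27.39):
  G = 99.47·ln 27.39 − 161.1 = 99.47·3.3102 − 161.1 = 168.163.
Gain = 168.163 / 208.346 = 0.8071 → 0.807.

0.807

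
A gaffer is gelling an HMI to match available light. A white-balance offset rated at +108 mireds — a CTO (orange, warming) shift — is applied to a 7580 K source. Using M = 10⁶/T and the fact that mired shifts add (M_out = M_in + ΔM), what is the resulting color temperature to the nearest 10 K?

M_in = 10⁶/7580 = 131.93 mireds.
M_out = 131.93 + (+108) = 239.93 mireds.
T_out = 10⁶/239.93 = 4167.9 K → 4170 K.

4170 K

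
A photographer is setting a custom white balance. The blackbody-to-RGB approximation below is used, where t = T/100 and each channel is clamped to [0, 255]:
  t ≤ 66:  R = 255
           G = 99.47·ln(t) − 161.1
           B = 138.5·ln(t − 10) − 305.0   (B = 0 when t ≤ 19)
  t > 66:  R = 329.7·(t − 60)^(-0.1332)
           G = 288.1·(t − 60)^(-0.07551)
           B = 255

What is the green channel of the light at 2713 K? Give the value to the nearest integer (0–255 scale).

167

t = 2713/100 = 27.13; the t ≤ 66 branch applies.
G = 99.47·ln 27.13 − 161.1 = 99.47·3.3006 − 161.1 = 167.215.
Rounded: 167.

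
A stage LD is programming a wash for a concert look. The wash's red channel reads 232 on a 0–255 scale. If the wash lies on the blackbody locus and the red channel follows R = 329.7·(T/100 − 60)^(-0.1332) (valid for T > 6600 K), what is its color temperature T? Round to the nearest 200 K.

(t − 60)^(-0.1332) = 232/329.7 = 0.70367.
t − 60 = 0.70367^(1/-0.1332) = 0.70367^(-7.508) = 13.992, so t = 73.992.
T = 100·t = 7399 K → 7400 K to the nearest 200 K.

7400 K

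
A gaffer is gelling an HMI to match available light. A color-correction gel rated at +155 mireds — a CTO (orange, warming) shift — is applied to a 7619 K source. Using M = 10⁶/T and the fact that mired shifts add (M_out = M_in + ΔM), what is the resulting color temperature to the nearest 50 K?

M_in = 10⁶/7619 = 131.25 mireds.
M_out = 131.25 + (+155) = 286.25 mireds.
T_out = 10⁶/286.25 = 3493.4 K → 3500 K.

3500 K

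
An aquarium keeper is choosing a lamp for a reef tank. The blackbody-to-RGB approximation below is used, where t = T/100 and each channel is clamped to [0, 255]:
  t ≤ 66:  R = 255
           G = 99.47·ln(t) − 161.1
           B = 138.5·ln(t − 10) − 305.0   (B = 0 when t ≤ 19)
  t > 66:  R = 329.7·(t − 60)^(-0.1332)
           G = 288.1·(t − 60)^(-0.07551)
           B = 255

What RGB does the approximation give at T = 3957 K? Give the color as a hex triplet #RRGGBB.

t = 3957/100 = 39.57; the t ≤ 66 branch applies.
R = 255 by definition for t ≤ 66.
G = 99.47·ln 39.57 − 161.1 = 99.47·3.6781 − 161.1 = 204.758.
B = 138.5·ln(39.57 − 10) − 305.0 = 138.5·ln 29.57 − 305.0 = 138.5·3.3868 − 305.0 = 164.066.
Rounded: (255, 205, 164).
In hex: #FFCDA4.

#FFCDA4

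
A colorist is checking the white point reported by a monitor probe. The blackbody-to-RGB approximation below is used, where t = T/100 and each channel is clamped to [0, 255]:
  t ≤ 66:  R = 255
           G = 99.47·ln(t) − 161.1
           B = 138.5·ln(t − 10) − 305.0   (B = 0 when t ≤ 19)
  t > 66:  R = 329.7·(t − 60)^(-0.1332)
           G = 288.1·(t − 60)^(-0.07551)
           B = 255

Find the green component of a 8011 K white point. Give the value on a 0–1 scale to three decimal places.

0.901

t = 8011/100 = 80.11; the t > 66 branch applies.
G = 288.1·(80.11 − 60)^(-0.07551) = 288.1·20.11^(-0.07551) = 288.1·0.79722 = 229.680.
On a 0–1 scale: 229.680/255 = 0.9007 → 0.901.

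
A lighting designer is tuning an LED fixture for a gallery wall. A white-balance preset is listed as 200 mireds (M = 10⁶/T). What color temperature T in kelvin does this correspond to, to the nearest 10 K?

T = 10⁶ / 200 = 5000.00 K → 5000 K.

5000 K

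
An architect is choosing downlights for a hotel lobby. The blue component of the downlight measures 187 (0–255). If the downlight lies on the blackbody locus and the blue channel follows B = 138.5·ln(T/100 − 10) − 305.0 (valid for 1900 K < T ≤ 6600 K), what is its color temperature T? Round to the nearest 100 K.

ln(t − 10) = (187 + 305.0) / 138.5 = 3.5523.
t − 10 = e^3.5523 = 34.895, so t = 44.895.
T = 100·t = 4490 K → 4500 K to the nearest 100 K.

4500 K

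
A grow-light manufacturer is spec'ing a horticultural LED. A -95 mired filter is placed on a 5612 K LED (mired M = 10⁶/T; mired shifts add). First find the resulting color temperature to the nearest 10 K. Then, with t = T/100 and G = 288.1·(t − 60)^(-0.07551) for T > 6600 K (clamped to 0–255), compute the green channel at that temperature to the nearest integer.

211

M_in = 10⁶/5612 = 178.19; M_out = 178.19 + (-95) = 83.19.
T_out = 10⁶/83.19 = 12020.7 K → 12020 K; t = 120.2.
G = 288.1·(120.2 − 60)^(-0.07551) = 288.1·60.2^(-0.07551) = 288.1·0.73388 = 211.430.
Rounded: 211.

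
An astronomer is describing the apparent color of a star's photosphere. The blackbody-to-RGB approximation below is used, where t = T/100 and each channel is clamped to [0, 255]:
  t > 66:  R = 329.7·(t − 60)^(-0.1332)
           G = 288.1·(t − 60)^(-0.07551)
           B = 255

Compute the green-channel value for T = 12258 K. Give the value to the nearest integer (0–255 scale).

t = 12258/100 = 122.58; the t > 66 branch applies.
G = 288.1·(122.58 − 60)^(-0.07551) = 288.1·62.58^(-0.07551) = 288.1·0.73173 = 210.812.
Rounded: 211.

211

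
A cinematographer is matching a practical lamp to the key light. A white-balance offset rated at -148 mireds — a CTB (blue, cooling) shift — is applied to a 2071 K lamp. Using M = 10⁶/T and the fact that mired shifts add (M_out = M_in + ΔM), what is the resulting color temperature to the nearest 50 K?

3000 K

M_in = 10⁶/2071 = 482.86 mireds.
M_out = 482.86 + (-148) = 334.86 mireds.
T_out = 10⁶/334.86 = 2986.3 K → 3000 K.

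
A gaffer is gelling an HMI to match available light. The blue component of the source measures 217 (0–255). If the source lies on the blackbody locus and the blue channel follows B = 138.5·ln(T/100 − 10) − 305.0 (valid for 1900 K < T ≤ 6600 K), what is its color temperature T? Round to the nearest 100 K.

ln(t − 10) = (217 + 305.0) / 138.5 = 3.7690.
t − 10 = e^3.7690 = 43.335, so t = 53.335.
T = 100·t = 5333 K → 5300 K to the nearest 100 K.

5300 K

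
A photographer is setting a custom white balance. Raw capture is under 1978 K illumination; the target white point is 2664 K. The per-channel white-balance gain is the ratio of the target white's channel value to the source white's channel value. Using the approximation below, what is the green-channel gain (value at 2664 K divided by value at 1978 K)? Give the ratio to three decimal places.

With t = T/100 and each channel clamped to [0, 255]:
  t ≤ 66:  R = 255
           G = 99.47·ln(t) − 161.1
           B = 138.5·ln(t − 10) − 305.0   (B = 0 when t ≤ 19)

1.218

At 1978 K (t = 19.78):
  G = 99.47·ln 19.78 − 161.1 = 99.47·2.9847 − 161.1 = 135.785.
At 2664 K (t = 26.64):
  G = 99.47·ln 26.64 − 161.1 = 99.47·3.2824 − 161.1 = 165.402.
Gain = 165.402 / 135.785 = 1.2181 → 1.218.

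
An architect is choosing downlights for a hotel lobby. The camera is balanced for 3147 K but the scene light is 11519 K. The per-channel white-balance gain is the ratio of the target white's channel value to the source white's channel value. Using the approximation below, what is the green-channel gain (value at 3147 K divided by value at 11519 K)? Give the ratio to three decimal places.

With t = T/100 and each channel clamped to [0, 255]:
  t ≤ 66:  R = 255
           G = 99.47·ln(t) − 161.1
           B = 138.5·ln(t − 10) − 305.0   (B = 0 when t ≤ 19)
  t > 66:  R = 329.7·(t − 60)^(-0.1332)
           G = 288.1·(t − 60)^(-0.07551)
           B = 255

At 11519 K (t = 115.19):
  G = 288.1·(115.19 − 60)^(-0.07551) = 288.1·55.19^(-0.07551) = 288.1·0.73871 = 212.821.
At 3147 K (t = 31.47):
  G = 99.47·ln 31.47 − 161.1 = 99.47·3.4490 − 161.1 = 181.975.
Gain = 181.975 / 212.821 = 0.8551 → 0.855.

0.855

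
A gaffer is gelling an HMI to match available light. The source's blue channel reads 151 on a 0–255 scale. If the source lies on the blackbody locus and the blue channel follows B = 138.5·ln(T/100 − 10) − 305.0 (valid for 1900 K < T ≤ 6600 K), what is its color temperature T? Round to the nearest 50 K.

3700 K

ln(t − 10) = (151 + 305.0) / 138.5 = 3.2924.
t − 10 = e^3.2924 = 26.908, so t = 36.908.
T = 100·t = 3691 K → 3700 K to the nearest 50 K.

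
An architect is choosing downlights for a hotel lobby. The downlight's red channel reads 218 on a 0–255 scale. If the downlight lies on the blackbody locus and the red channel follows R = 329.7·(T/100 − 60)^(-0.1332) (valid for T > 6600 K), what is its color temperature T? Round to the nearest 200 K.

(t − 60)^(-0.1332) = 218/329.7 = 0.66121.
t − 60 = 0.66121^(1/-0.1332) = 0.66121^(-7.508) = 22.326, so t = 82.326.
T = 100·t = 8233 K → 8200 K to the nearest 200 K.

8200 K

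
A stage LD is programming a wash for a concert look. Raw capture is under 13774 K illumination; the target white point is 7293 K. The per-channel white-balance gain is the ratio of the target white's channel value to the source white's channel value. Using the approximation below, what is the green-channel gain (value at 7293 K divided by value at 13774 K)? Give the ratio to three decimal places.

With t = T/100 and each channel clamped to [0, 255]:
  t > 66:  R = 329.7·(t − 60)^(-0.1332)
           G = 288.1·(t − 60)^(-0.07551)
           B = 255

At 13774 K (t = 137.74):
  G = 288.1·(137.74 − 60)^(-0.07551) = 288.1·77.74^(-0.07551) = 288.1·0.71984 = 207.387.
At 7293 K (t = 72.93):
  G = 288.1·(72.93 − 60)^(-0.07551) = 288.1·12.93^(-0.07551) = 288.1·0.82426 = 237.469.
Gain = 237.469 / 207.387 = 1.1451 → 1.145.

1.145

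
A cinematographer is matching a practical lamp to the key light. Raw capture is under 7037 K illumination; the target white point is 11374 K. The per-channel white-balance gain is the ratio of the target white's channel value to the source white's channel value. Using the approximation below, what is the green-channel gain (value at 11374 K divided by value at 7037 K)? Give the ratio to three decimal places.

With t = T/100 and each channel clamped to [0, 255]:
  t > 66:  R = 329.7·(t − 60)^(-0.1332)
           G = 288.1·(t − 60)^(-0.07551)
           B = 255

At 7037 K (t = 70.37):
  G = 288.1·(70.37 − 60)^(-0.07551) = 288.1·10.37^(-0.07551) = 288.1·0.83811 = 241.458.
At 11374 K (t = 113.74):
  G = 288.1·(113.74 − 60)^(-0.07551) = 288.1·53.74^(-0.07551) = 288.1·0.74019 = 213.250.
Gain = 213.250 / 241.458 = 0.8832 → 0.883.

0.883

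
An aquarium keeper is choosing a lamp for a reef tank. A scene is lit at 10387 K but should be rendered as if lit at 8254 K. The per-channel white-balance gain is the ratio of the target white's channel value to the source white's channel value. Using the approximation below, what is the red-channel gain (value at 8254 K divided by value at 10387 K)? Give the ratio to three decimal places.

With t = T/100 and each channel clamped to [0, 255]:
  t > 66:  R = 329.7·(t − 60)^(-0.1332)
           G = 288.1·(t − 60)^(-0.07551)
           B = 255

1.093

At 10387 K (t = 103.87):
  R = 329.7·(103.87 − 60)^(-0.1332) = 329.7·43.87^(-0.1332) = 329.7·0.60431 = 199.243.
At 8254 K (t = 82.54):
  R = 329.7·(82.54 − 60)^(-0.1332) = 329.7·22.54^(-0.1332) = 329.7·0.66037 = 217.724.
Gain = 217.724 / 199.243 = 1.0928 → 1.093.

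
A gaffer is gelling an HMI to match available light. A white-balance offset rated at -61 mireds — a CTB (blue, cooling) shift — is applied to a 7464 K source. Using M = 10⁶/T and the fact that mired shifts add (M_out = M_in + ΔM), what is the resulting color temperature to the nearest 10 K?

13700 K

M_in = 10⁶/7464 = 133.98 mireds.
M_out = 133.98 + (-61) = 72.98 mireds.
T_out = 10⁶/72.98 = 13703.1 K → 13700 K.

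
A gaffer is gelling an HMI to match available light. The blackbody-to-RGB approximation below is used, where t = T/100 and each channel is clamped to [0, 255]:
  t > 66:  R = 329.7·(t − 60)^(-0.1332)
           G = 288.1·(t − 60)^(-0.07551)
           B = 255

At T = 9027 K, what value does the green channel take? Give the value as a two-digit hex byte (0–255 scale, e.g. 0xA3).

0xDF

t = 9027/100 = 90.27; the t > 66 branch applies.
G = 288.1·(90.27 − 60)^(-0.07551) = 288.1·30.27^(-0.07551) = 288.1·0.77298 = 222.696.
Rounded: 223; in hex, 0xDF.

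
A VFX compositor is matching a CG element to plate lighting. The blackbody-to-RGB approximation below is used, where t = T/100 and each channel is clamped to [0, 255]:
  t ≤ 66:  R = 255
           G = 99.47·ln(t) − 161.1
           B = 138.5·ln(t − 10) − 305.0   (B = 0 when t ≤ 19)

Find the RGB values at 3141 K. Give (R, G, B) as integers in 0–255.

(255, 182, 119)

t = 3141/100 = 31.41; the t ≤ 66 branch applies.
R = 255 by definition for t ≤ 66.
G = 99.47·ln 31.41 − 161.1 = 99.47·3.4471 − 161.1 = 181.786.
B = 138.5·ln(31.41 − 10) − 305.0 = 138.5·ln 21.41 − 305.0 = 138.5·3.0639 − 305.0 = 119.344.
Rounded: (255, 182, 119).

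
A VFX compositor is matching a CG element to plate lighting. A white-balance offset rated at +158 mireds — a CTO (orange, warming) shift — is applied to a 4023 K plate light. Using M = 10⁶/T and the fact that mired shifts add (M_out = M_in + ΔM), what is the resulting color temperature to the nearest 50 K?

2450 K

M_in = 10⁶/4023 = 248.57 mireds.
M_out = 248.57 + (+158) = 406.57 mireds.
T_out = 10⁶/406.57 = 2459.6 K → 2450 K.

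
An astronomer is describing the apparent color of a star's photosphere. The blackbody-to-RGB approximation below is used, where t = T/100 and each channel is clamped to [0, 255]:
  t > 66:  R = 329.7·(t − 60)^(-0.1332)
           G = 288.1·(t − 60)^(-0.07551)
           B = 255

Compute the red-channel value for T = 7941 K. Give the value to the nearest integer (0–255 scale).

t = 7941/100 = 79.41; the t > 66 branch applies.
R = 329.7·(79.41 − 60)^(-0.1332) = 329.7·19.41^(-0.1332) = 329.7·0.67365 = 222.103.
Rounded: 222.

222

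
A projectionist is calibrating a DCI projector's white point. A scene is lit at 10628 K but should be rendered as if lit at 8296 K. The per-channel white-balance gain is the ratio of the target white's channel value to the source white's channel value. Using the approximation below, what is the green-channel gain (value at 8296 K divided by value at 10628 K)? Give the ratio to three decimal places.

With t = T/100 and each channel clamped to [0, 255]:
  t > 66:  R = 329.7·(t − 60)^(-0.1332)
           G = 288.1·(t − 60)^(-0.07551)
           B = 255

At 10628 K (t = 106.28):
  G = 288.1·(106.28 − 60)^(-0.07551) = 288.1·46.28^(-0.07551) = 288.1·0.74859 = 215.670.
At 8296 K (t = 82.96):
  G = 288.1·(82.96 − 60)^(-0.07551) = 288.1·22.96^(-0.07551) = 288.1·0.78928 = 227.393.
Gain = 227.393 / 215.670 = 1.0544 → 1.054.

1.054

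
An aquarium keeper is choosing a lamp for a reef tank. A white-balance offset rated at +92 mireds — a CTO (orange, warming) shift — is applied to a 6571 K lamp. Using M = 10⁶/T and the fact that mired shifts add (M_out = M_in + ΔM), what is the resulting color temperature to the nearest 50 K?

4100 K

M_in = 10⁶/6571 = 152.18 mireds.
M_out = 152.18 + (+92) = 244.18 mireds.
T_out = 10⁶/244.18 = 4095.3 K → 4100 K.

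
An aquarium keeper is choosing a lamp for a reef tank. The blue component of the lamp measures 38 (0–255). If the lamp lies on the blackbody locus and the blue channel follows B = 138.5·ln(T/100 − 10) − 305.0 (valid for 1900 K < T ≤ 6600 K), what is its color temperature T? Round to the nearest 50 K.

ln(t − 10) = (38 + 305.0) / 138.5 = 2.4765.
t − 10 = e^2.4765 = 11.900, so t = 21.900.
T = 100·t = 2190 K → 2200 K to the nearest 50 K.

2200 K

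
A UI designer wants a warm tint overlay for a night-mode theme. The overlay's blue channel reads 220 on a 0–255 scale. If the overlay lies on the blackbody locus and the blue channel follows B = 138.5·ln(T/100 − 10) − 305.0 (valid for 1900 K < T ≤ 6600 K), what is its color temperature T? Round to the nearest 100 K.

5400 K

ln(t − 10) = (220 + 305.0) / 138.5 = 3.7906.
t − 10 = e^3.7906 = 44.284, so t = 54.284.
T = 100·t = 5428 K → 5400 K to the nearest 100 K.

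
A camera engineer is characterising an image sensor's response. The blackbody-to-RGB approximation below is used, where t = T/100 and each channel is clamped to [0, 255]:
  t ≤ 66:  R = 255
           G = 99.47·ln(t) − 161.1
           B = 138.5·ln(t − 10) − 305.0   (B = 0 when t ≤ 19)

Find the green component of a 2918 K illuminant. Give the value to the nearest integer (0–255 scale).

t = 2918/100 = 29.18; the t ≤ 66 branch applies.
G = 99.47·ln 29.18 − 161.1 = 99.47·3.3735 − 161.1 = 174.460.
Rounded: 174.

174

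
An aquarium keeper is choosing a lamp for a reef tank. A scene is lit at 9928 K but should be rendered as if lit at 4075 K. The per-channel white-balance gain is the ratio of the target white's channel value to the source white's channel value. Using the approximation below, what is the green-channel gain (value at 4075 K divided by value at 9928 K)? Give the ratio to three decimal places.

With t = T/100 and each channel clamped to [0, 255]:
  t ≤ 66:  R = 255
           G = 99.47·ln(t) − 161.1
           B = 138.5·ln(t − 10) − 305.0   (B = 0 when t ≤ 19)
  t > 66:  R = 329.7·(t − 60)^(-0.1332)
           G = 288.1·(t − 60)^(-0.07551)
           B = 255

0.951

At 9928 K (t = 99.28):
  G = 288.1·(99.28 − 60)^(-0.07551) = 288.1·39.28^(-0.07551) = 288.1·0.75792 = 218.357.
At 4075 K (t = 40.75):
  G = 99.47·ln 40.75 − 161.1 = 99.47·3.7075 − 161.1 = 207.681.
Gain = 207.681 / 218.357 = 0.9511 → 0.951.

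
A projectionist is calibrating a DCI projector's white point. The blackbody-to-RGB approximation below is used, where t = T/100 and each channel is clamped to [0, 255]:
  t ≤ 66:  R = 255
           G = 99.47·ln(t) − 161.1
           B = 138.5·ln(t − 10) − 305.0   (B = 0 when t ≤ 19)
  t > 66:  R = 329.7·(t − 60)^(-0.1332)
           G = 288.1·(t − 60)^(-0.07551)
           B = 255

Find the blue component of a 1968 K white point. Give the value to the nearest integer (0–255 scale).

t = 1968/100 = 19.68; the t ≤ 66 branch applies.
B = 138.5·ln(19.68 − 10) − 305.0 = 138.5·ln 9.68 − 305.0 = 138.5·2.2701 − 305.0 = 9.404.
Rounded: 9.

9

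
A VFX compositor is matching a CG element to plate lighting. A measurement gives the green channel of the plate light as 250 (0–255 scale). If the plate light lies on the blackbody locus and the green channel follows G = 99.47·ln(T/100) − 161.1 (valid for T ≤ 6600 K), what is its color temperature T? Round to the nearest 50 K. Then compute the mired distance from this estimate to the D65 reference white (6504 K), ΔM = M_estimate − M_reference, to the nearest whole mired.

ln t = (250 + 161.1) / 99.47 = 4.1329.
t = e^4.1329 = 62.359.
T = 100·t = 6236 K → 6250 K to the nearest 50 K.
M_estimate = 10⁶/6250 = 160.00; M_reference = 10⁶/6504 = 153.75.
ΔM = 160.00 − 153.75 = 6.25 → +6 mireds.

+6 mireds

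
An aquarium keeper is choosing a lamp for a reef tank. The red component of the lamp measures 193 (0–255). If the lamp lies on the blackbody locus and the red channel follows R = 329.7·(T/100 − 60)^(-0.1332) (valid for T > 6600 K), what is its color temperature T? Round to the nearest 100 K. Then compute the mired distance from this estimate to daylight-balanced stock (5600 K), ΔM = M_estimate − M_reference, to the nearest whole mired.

(t − 60)^(-0.1332) = 193/329.7 = 0.58538.
t − 60 = 0.58538^(1/-0.1332) = 0.58538^(-7.508) = 55.713, so t = 115.713.
T = 100·t = 11571 K → 11600 K to the nearest 100 K.
M_estimate = 10⁶/11600 = 86.21; M_reference = 10⁶/5600 = 178.57.
ΔM = 86.21 − 178.57 = -92.36 → -92 mireds.

-92 mireds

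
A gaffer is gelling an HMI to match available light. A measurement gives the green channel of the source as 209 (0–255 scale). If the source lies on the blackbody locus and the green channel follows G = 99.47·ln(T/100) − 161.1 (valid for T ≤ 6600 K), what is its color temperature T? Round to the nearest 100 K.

4100 K

ln t = (209 + 161.1) / 99.47 = 3.7207.
t = e^3.7207 = 41.294.
T = 100·t = 4129 K → 4100 K to the nearest 100 K.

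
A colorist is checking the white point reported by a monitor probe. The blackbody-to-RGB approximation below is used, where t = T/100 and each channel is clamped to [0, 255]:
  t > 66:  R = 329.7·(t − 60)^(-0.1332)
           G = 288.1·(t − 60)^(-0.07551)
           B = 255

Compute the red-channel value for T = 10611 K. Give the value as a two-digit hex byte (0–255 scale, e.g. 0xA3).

t = 10611/100 = 106.11; the t > 66 branch applies.
R = 329.7·(106.11 − 60)^(-0.1332) = 329.7·46.11^(-0.1332) = 329.7·0.60032 = 197.925.
Rounded: 198; in hex, 0xC6.

0xC6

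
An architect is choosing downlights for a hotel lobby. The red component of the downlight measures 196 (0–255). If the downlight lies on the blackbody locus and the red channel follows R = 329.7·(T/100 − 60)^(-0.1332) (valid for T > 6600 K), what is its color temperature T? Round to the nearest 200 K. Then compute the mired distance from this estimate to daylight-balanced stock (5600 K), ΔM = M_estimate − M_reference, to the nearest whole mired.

(t − 60)^(-0.1332) = 196/329.7 = 0.59448.
t − 60 = 0.59448^(1/-0.1332) = 0.59448^(-7.508) = 49.621, so t = 109.621.
T = 100·t = 10962 K → 11000 K to the nearest 200 K.
M_estimate = 10⁶/11000 = 90.91; M_reference = 10⁶/5600 = 178.57.
ΔM = 90.91 − 178.57 = -87.66 → -88 mireds.

-88 mireds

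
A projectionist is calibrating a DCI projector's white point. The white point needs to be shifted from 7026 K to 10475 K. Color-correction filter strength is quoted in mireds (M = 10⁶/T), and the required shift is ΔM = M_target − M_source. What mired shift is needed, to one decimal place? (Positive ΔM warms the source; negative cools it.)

-46.9 mireds

M_source = 10⁶/7026 = 142.328; M_target = 10⁶/10475 = 95.465.
ΔM = 95.465 − 142.328 = -46.863 → -46.9 mireds, a cooling shift.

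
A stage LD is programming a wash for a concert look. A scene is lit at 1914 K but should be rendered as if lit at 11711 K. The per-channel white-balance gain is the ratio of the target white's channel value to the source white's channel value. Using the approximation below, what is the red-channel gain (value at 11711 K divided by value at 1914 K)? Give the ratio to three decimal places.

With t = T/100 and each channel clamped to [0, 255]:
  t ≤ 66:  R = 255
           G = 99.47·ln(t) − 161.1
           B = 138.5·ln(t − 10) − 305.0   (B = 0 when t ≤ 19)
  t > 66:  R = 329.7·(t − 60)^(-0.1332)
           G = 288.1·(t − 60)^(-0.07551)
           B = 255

0.754

At 1914 K (t = 19.14):
  R = 255 by definition for t ≤ 66.
At 11711 K (t = 117.11):
  R = 329.7·(117.11 − 60)^(-0.1332) = 329.7·57.11^(-0.1332) = 329.7·0.58345 = 192.364.
Gain = 192.364 / 255.000 = 0.7544 → 0.754.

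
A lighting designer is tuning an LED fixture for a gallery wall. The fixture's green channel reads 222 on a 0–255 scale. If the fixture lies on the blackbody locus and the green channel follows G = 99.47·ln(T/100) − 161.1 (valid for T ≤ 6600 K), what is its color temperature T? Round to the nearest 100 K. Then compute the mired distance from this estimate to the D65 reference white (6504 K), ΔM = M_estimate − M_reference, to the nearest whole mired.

ln t = (222 + 161.1) / 99.47 = 3.8514.
t = e^3.8514 = 47.059.
T = 100·t = 4706 K → 4700 K to the nearest 100 K.
M_estimate = 10⁶/4700 = 212.77; M_reference = 10⁶/6504 = 153.75.
ΔM = 212.77 − 153.75 = 59.01 → +59 mireds.

+59 mireds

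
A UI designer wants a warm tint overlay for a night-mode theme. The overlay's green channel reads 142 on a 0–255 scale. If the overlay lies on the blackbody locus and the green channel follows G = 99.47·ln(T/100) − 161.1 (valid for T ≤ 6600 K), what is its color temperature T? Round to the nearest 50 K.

ln t = (142 + 161.1) / 99.47 = 3.0471.
t = e^3.0471 = 21.055.
T = 100·t = 2106 K → 2100 K to the nearest 50 K.

2100 K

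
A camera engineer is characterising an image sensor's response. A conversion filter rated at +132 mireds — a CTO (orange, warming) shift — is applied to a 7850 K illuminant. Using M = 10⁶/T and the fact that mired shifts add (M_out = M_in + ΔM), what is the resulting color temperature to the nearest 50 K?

M_in = 10⁶/7850 = 127.39 mireds.
M_out = 127.39 + (+132) = 259.39 mireds.
T_out = 10⁶/259.39 = 3855.2 K → 3850 K.

3850 K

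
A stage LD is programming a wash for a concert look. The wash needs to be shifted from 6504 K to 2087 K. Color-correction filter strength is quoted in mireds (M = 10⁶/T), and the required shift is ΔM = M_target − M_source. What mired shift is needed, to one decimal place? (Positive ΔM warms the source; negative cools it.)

M_source = 10⁶/6504 = 153.752; M_target = 10⁶/2087 = 479.157.
ΔM = 479.157 − 153.752 = 325.405 → +325.4 mireds, a warming shift.

+325.4 mireds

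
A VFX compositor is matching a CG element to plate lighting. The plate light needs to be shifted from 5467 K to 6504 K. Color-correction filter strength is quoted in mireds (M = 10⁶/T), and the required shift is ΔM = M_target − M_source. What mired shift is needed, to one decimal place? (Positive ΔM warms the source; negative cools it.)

-29.2 mireds

M_source = 10⁶/5467 = 182.916; M_target = 10⁶/6504 = 153.752.
ΔM = 153.752 − 182.916 = -29.164 → -29.2 mireds, a cooling shift.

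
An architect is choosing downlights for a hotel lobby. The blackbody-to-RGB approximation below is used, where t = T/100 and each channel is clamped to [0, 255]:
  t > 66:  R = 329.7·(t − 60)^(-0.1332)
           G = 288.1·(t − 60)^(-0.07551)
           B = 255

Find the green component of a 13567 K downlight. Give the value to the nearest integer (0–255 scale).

t = 13567/100 = 135.67; the t > 66 branch applies.
G = 288.1·(135.67 − 60)^(-0.07551) = 288.1·75.67^(-0.07551) = 288.1·0.72131 = 207.810.
Rounded: 208.

208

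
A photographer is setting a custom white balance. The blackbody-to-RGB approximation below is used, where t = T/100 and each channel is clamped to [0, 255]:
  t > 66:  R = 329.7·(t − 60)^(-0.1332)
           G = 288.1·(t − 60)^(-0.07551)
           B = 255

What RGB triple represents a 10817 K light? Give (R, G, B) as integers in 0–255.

(197, 215, 255)

t = 10817/100 = 108.17; the t > 66 branch applies.
R = 329.7·(108.17 − 60)^(-0.1332) = 329.7·48.17^(-0.1332) = 329.7·0.59683 = 196.776.
G = 288.1·(108.17 − 60)^(-0.07551) = 288.1·48.17^(-0.07551) = 288.1·0.74633 = 215.019.
B = 255 by definition for t > 66.
Rounded: (197, 215, 255).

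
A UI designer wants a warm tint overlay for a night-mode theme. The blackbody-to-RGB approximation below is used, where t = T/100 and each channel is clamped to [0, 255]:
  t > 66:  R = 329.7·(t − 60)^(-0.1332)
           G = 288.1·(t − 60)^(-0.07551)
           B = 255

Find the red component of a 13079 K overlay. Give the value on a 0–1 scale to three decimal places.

0.733

t = 13079/100 = 130.79; the t > 66 branch applies.
R = 329.7·(130.79 − 60)^(-0.1332) = 329.7·70.79^(-0.1332) = 329.7·0.56700 = 186.940.
On a 0–1 scale: 186.940/255 = 0.7331 → 0.733.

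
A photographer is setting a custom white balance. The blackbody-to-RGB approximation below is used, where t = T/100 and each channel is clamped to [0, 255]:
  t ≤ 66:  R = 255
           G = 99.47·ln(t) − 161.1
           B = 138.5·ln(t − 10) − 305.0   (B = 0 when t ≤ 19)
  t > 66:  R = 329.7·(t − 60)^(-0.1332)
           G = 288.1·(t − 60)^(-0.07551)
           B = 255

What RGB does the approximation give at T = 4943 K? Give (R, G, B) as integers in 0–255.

(255, 227, 204)

t = 4943/100 = 49.43; the t ≤ 66 branch applies.
R = 255 by definition for t ≤ 66.
G = 99.47·ln 49.43 − 161.1 = 99.47·3.9006 − 161.1 = 226.888.
B = 138.5·ln(49.43 − 10) − 305.0 = 138.5·ln 39.43 − 305.0 = 138.5·3.6745 − 305.0 = 203.922.
Rounded: (255, 227, 204).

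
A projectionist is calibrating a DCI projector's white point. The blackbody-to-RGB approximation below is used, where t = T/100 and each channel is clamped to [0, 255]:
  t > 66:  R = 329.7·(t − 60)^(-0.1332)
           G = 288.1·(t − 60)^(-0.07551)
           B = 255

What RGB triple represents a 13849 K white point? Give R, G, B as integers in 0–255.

R=184, G=207, B=255

t = 13849/100 = 138.49; the t > 66 branch applies.
R = 329.7·(138.49 − 60)^(-0.1332) = 329.7·78.49^(-0.1332) = 329.7·0.55926 = 184.387.
G = 288.1·(138.49 − 60)^(-0.07551) = 288.1·78.49^(-0.07551) = 288.1·0.71932 = 207.236.
B = 255 by definition for t > 66.
Rounded: (184, 207, 255).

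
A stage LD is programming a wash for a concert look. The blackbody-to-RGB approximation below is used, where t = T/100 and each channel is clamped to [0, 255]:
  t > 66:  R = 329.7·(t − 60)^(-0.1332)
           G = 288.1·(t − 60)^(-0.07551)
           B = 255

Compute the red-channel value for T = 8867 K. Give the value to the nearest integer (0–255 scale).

t = 8867/100 = 88.67; the t > 66 branch applies.
R = 329.7·(88.67 − 60)^(-0.1332) = 329.7·28.67^(-0.1332) = 329.7·0.63954 = 210.858.
Rounded: 211.

211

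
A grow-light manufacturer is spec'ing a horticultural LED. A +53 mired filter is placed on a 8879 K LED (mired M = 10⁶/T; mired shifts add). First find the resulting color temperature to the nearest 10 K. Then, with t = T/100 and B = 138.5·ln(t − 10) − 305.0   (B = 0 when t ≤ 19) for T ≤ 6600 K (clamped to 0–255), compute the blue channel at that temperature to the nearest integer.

238

M_in = 10⁶/8879 = 112.63; M_out = 112.63 + (+53) = 165.63.
T_out = 10⁶/165.63 = 6037.7 K → 6040 K; t = 60.4.
B = 138.5·ln(60.4 − 10) − 305.0 = 138.5·ln 50.4 − 305.0 = 138.5·3.9200 − 305.0 = 237.919.
Rounded: 238.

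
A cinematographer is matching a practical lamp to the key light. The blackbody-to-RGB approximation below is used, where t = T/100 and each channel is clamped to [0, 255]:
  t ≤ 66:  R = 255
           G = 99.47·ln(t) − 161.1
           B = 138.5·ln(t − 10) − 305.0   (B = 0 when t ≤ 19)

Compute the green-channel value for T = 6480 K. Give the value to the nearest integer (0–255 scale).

t = 6480/100 = 64.8; the t ≤ 66 branch applies.
G = 99.47·ln 64.8 − 161.1 = 99.47·4.1713 − 161.1 = 253.820.
Rounded: 254.

254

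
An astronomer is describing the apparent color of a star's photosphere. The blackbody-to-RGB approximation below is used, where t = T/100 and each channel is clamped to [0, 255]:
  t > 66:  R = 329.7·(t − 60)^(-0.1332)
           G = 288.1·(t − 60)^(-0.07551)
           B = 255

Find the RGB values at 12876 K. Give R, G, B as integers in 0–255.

t = 12876/100 = 128.76; the t > 66 branch applies.
R = 329.7·(128.76 − 60)^(-0.1332) = 329.7·68.76^(-0.1332) = 329.7·0.56920 = 187.666.
G = 288.1·(128.76 − 60)^(-0.07551) = 288.1·68.76^(-0.07551) = 288.1·0.72655 = 209.318.
B = 255 by definition for t > 66.
Rounded: (188, 209, 255).

R=188, G=209, B=255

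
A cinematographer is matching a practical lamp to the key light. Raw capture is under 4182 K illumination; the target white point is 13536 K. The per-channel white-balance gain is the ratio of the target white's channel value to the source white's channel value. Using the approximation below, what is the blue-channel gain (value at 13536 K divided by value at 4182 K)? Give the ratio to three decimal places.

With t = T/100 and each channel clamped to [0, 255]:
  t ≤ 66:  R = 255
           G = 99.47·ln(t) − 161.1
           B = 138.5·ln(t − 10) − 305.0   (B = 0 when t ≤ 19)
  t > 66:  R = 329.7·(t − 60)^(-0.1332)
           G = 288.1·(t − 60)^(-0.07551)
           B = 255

1.464

At 4182 K (t = 41.82):
  B = 138.5·ln(41.82 − 10) − 305.0 = 138.5·ln 31.82 − 305.0 = 138.5·3.4601 − 305.0 = 174.223.
At 13536 K (t = 135.36):
  B = 255 by definition for t > 66.
Gain = 255.000 / 174.223 = 1.4636 → 1.464.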